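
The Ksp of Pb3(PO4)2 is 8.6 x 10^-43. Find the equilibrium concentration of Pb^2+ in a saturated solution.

4.5 x 10^-9 M

Pb3(PO4)2(s) <=> 3 Pb^2+ + 2 PO4^3-
Ksp = [Pb^2+]^3[PO4^3-]^2
If s mol/L of Pb3(PO4)2 dissolves, [Pb^2+] = 3s and [PO4^3-] = 2s.
Substituting: Ksp = (3s)^3(2s)^2 = 108s^5
Solving, s = (8.6 x 10^-43/108)^(1/5) = 1.51 × 10^-9 M
[Pb^2+] = 3s = 4.5 × 10^-9 M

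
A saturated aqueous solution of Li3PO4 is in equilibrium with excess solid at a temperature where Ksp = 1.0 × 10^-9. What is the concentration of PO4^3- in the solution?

2.5 x 10^-3 M

Li3PO4(s) ⇌ 3 Li^+(aq) + PO4^3-(aq)
Ksp = [Li^+]^3[PO4^3-]
If s mol/L of Li3PO4 dissolves, [Li^+] = 3s and [PO4^3-] = s.
Substituting: Ksp = (3s)^3s = 27s^4
s = (1.0 × 10^-9 / 27)^(1/4) = 2.47 × 10^-3 M
[PO4^3-] = s = 2.5 × 10^-3 M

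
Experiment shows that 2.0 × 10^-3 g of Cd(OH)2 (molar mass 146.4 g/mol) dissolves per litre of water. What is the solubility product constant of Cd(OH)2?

Molar solubility s = (2.0 x 10^-3 g/L) / (146.4 g/mol) = 1.37 x 10^-5 M.
Cd(OH)2(s) <=> Cd^2+ + 2 OH^-
If s mol/L of Cd(OH)2 dissolves, [Cd^2+] = s and [OH^-] = 2s.
Ksp = [Cd^2+][OH^-]^2
So Ksp = s × (2s)^2 = 4s^3
With s = 1.37 × 10^-5: Ksp = 1.0 x 10^-14

Ksp = 1.0 × 10^-14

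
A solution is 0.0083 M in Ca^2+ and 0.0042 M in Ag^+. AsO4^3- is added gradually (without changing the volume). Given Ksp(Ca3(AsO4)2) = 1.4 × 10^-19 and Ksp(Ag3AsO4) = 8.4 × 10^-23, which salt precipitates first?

Precipitation of each salt starts when its ion product equals its Ksp.
For Ca3(AsO4)2: 1.4 × 10^-19 = (0.0083)^3 × [AsO4^3-]^2  ⇒  [AsO4^3-] = 4.9 × 10^-7 M.
For Ag3AsO4: 8.4 × 10^-23 = (0.0042)^3 × [AsO4^3-]  ⇒  [AsO4^3-] = 1.1 × 10^-15 M.
The salt with the lower threshold [AsO4^3-] precipitates first: Ag3AsO4.

Ag3AsO4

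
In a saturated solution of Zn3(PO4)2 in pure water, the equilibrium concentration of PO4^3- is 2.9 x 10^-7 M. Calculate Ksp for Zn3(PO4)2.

Ksp ≈ 6.9e-33

Zn3(PO4)2(s) <=> 3 Zn^2+ + 2 PO4^3-
Stoichiometry gives [Zn^2+] = (3/2)[PO4^3-] = 4.35 × 10^-7 M.
Ksp = [Zn^2+]^3[PO4^3-]^2
Ksp = (4.35 x 10^-7)^3 × (2.9 × 10^-7)^2 = 6.9 × 10^-33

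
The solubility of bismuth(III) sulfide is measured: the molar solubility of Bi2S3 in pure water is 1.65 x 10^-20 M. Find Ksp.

Bi2S3(s) <=> 2 Bi^3+ + 3 S^2-
If s mol/L of Bi2S3 dissolves, [Bi^3+] = 2s and [S^2-] = 3s.
Ksp = [Bi^3+]^2[S^2-]^3
Substituting: Ksp = (2s)^2(3s)^3 = 108s^5
With s = 1.65 x 10^-20: Ksp = 1.32 x 10^-97

1.32 × 10^-97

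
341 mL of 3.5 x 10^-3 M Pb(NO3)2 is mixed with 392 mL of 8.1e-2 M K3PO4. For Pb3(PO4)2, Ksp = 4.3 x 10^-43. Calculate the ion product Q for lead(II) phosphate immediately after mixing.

Total volume = 341 + 392 = 733 mL.
[Pb^2+] = 3.5 × 10^-3 × (341/733) = 1.63 × 10^-3 M
[PO4^3-] = 8.1 × 10^-2 × (392/733) = 4.33 x 10^-2 M
Pb3(PO4)2(s) ⇌ 3 Pb^2+(aq) + 2 PO4^3-(aq), so Q = [Pb^2+]^3[PO4^3-]^2
Q = (1.63 × 10^-3)^3(4.33 x 10^-2)^2 = 8.1 x 10^-12
Q > Ksp, so Pb3(PO4)2 will precipitate.

8.1 x 10^-12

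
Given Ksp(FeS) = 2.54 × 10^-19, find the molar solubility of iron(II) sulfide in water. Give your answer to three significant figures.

s = 5.04 x 10^-10 M

FeS(s) ⇌ Fe^2+ + S^2-
Ksp = [Fe^2+][S^2-]
For each mole of FeS that dissolves: [Fe^2+] = s, [S^2-] = s.
Ksp = (s)(s) = s^2
s = √(2.54 × 10^-19) = 5.04 × 10^-10 M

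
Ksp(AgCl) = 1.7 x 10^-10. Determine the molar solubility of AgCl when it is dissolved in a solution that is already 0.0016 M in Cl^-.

AgCl(s) ⇌ Ag^+(aq) + Cl^-(aq)
Ksp = [Ag^+][Cl^-]
Let s be the molar solubility in this solution. [Ag^+] = s, [Cl^-] = 0.0016 + s ≈ 0.0016 (common-ion effect: Cl^- is already 0.0016 M).
Ksp ≈ s × 0.0016
s = 1.1 x 10^-7 M
Check: s = 1.1 x 10^-7 ≪ 0.0016, so the approximation is valid.

1.1 × 10^-7 M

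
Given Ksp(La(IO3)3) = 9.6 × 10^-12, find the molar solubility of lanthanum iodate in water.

La(IO3)3(s) ⇌ La^3+(aq) + 3 IO3^-(aq)
Ksp = [La^3+][IO3^-]^3
Let s = molar solubility. Then [La^3+] = s and [IO3^-] = 3s.
Substituting: Ksp = s(3s)^3 = 27s^4
s = (9.6 × 10^-12 / 27)^(1/4) = 7.7 × 10^-4 M

s ≈ 7.7 × 10^-4 M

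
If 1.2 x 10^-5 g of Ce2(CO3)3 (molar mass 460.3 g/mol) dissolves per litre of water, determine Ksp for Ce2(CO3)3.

1.3 × 10^-36

Molar solubility s = (1.2 × 10^-5 g/L) / (460.3 g/mol) = 2.61 × 10^-8 M.
Ce2(CO3)3(s) <=> 2 Ce^3+ + 3 CO3^2-
With molar solubility s: [Ce^3+] = 2s, [CO3^2-] = 3s.
Ksp = [Ce^3+]^2[CO3^2-]^3
Substituting: Ksp = (2s)^2(3s)^3 = 108s^5
Ksp = 108 × (2.61 × 10^-8)^5 = 1.3 × 10^-36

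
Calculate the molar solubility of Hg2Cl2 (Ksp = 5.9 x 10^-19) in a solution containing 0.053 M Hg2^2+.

Hg2Cl2(s) ⇌ Hg2^2+ + 2 Cl^-
Ksp = [Hg2^2+][Cl^-]^2
If s mol/L dissolves here, [Hg2^2+] = 0.053 + s ≈ 0.053, [Cl^-] = 2s (since the Hg2^2+ already present dominates).
Ksp ≈ 0.053 × (2s)^2
s = 1.7 × 10^-9 M
Check: s = 1.7 × 10^-9 ≪ 0.053, so the approximation is valid.

s = 1.7 × 10^-9 M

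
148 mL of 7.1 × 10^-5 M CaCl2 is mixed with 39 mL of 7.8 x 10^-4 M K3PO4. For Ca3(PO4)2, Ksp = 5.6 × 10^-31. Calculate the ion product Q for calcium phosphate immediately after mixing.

4.7e-21

Total volume = 148 + 39 = 187 mL.
[Ca^2+] = 7.1 × 10^-5 × (148/187) = 5.62 x 10^-5 M
[PO4^3-] = 7.8 × 10^-4 × (39/187) = 1.63 x 10^-4 M
Ca3(PO4)2(s) ⇌ 3 Ca^2+ + 2 PO4^3-, so Q = [Ca^2+]^3[PO4^3-]^2
Q = (5.62 × 10^-5)^3(1.63 × 10^-4)^2 = 4.7 x 10^-21
Q > Ksp, so Ca3(PO4)2 will precipitate.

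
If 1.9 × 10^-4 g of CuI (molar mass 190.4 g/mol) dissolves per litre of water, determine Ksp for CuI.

Ksp = 1.0 × 10^-12

Molar solubility s = (1.9 × 10^-4 g/L) / (190.4 g/mol) = 9.98 x 10^-7 M.
CuI(s) ⇌ Cu^+(aq) + I^-(aq)
For each mole of CuI that dissolves: [Cu^+] = s, [I^-] = s.
Ksp = [Cu^+][I^-]
Ksp = s × s = s^2
Ksp = (9.98 x 10^-7)^2 = 1.0 × 10^-12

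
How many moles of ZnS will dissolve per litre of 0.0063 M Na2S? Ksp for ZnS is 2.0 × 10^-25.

ZnS(s) <=> Zn^2+ + S^2-
Ksp = [Zn^2+][S^2-]
Let s be the molar solubility in this solution. [Zn^2+] = s, [S^2-] = 0.0063 + s ≈ 0.0063 (Ksp is small, so little additional dissolves).
Ksp ≈ s × 0.0063
s = 3.2 × 10^-23 M
Check: s = 3.2 x 10^-23 ≪ 0.0063, so the approximation is valid.

s = 3.2 × 10^-23 M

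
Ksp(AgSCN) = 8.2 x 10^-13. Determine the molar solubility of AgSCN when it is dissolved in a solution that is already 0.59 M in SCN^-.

s ≈ 1.4 × 10^-12 M

AgSCN(s) <=> Ag^+(aq) + SCN^-(aq)
Ksp = [Ag^+][SCN^-]
If s mol/L dissolves here, [Ag^+] = s, [SCN^-] = 0.59 + s ≈ 0.59 (common-ion effect: SCN^- is already 0.59 M).
Ksp ≈ s × 0.59
s = 1.4 x 10^-12 M
Check: s = 1.4 × 10^-12 ≪ 0.59, so the approximation is valid.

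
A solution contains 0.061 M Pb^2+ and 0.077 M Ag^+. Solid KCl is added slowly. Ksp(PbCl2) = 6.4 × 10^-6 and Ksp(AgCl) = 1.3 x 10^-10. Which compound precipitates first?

Precipitation of each salt starts when its ion product equals its Ksp.
For PbCl2: 6.4 × 10^-6 = 0.061 × [Cl^-]^2  ⇒  [Cl^-] = 1.0 x 10^-2 M.
For AgCl: 1.3 x 10^-10 = 0.077 × [Cl^-]  ⇒  [Cl^-] = 1.7 × 10^-9 M.
The salt with the lower threshold [Cl^-] precipitates first: AgCl.

AgCl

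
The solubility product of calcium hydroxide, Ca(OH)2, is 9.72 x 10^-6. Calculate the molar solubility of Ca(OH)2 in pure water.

Ca(OH)2(s) ⇌ Ca^2+ + 2 OH^-
Ksp = [Ca^2+][OH^-]^2
With molar solubility s: [Ca^2+] = s, [OH^-] = 2s.
So Ksp = s × (2s)^2 = 4s^3
s = (9.72 x 10^-6 / 4)^(1/3) = 1.34 x 10^-2 M

s = 1.34 x 10^-2 M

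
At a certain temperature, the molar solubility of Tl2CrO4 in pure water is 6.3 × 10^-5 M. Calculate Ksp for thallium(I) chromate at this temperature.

1.0 x 10^-12

Tl2CrO4(s) <=> 2 Tl^+ + CrO4^2-
If s mol/L of Tl2CrO4 dissolves, [Tl^+] = 2s and [CrO4^2-] = s.
Ksp = [Tl^+]^2[CrO4^2-]
So Ksp = (2s)^2 × s = 4s^3
With s = 6.3 × 10^-5: Ksp = 1.0 x 10^-12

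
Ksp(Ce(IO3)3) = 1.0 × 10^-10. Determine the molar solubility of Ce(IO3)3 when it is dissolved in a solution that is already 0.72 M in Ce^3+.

s ≈ 1.7e-4 M

Ce(IO3)3(s) ⇌ Ce^3+(aq) + 3 IO3^-(aq)
Ksp = [Ce^3+][IO3^-]^3
If s mol/L dissolves here, [Ce^3+] = 0.72 + s ≈ 0.72, [IO3^-] = 3s (since the Ce^3+ already present dominates).
Ksp ≈ 0.72 × (3s)^3
s = 1.7 × 10^-4 M
Check: s = 1.7 × 10^-4 ≪ 0.72, so the approximation is valid.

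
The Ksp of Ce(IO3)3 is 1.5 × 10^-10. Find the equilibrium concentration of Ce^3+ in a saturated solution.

1.5 x 10^-3 M

Ce(IO3)3(s) ⇌ Ce^3+ + 3 IO3^-
Ksp = [Ce^3+][IO3^-]^3
Let s = molar solubility. Then [Ce^3+] = s and [IO3^-] = 3s.
Substituting: Ksp = s(3s)^3 = 27s^4
s = (1.5 × 10^-10 / 27)^(1/4) = 1.54 × 10^-3 M
[Ce^3+] = s = 1.5 x 10^-3 M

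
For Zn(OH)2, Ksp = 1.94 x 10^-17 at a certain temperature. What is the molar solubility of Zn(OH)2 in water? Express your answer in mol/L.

Zn(OH)2(s) ⇌ Zn^2+(aq) + 2 OH^-(aq)
Ksp = [Zn^2+][OH^-]^2
Let s = molar solubility. Then [Zn^2+] = s and [OH^-] = 2s.
Ksp = s(2s)^2 = 4s^3
s = (1.94 x 10^-17 / 4)^(1/3) = 1.69 × 10^-6 M

s = 1.69e-6 M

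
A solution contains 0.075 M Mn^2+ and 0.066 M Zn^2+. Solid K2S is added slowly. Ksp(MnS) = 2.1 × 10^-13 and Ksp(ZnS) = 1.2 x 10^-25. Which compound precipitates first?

Precipitation of each salt starts when its ion product equals its Ksp.
For MnS: 2.1 × 10^-13 = 0.075 × [S^2-]  ⇒  [S^2-] = 2.8 × 10^-12 M.
For ZnS: 1.2 x 10^-25 = 0.066 × [S^2-]  ⇒  [S^2-] = 1.8 × 10^-24 M.
The salt with the lower threshold [S^2-] precipitates first: ZnS.

ZnS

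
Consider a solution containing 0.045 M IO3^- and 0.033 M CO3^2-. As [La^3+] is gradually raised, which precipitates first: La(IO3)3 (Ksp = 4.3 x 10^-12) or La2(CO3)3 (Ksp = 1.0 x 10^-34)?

Each salt begins to precipitate when Q = Ksp, i.e. when [La^3+] reaches its threshold.
For La(IO3)3: 4.3 x 10^-12 = (0.045)^3 × [La^3+]  ⇒  [La^3+] = 4.7 x 10^-8 M.
For La2(CO3)3: 1.0 x 10^-34 = (0.033)^3 × [La^3+]^2  ⇒  [La^3+] = 1.7 × 10^-15 M.
The salt with the lower threshold [La^3+] precipitates first: La2(CO3)3.

La2(CO3)3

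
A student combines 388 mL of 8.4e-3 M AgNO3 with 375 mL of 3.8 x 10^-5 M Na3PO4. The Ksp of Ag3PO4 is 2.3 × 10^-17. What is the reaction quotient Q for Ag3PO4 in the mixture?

Total volume = 388 + 375 = 763 mL.
[Ag^+] = 8.4 × 10^-3 × (388/763) = 4.27 × 10^-3 M
[PO4^3-] = 3.8 × 10^-5 × (375/763) = 1.87 × 10^-5 M
Ag3PO4(s) <=> 3 Ag^+ + PO4^3-, so Q = [Ag^+]^3[PO4^3-]
Q = (4.27 × 10^-3)^3(1.87 x 10^-5) = 1.5 × 10^-12
Q > Ksp, so Ag3PO4 will precipitate.

Q ≈ 1.5 x 10^-12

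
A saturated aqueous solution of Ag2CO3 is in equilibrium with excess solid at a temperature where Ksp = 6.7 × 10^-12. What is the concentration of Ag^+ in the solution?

[Ag^+] = 2.4 × 10^-4 M

Ag2CO3(s) ⇌ 2 Ag^+(aq) + CO3^2-(aq)
Ksp = [Ag^+]^2[CO3^2-]
Let s = molar solubility. Then [Ag^+] = 2s and [CO3^2-] = s.
Ksp = (2s)^2s = 4s^3
Solving, s = (6.7 × 10^-12/4)^(1/3) = 1.19 × 10^-4 M
[Ag^+] = 2s = 2.4 × 10^-4 M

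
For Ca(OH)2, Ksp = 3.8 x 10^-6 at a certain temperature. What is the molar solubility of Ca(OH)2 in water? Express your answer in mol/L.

Ca(OH)2(s) ⇌ Ca^2+ + 2 OH^-
Ksp = [Ca^2+][OH^-]^2
With molar solubility s: [Ca^2+] = s, [OH^-] = 2s.
So Ksp = s × (2s)^2 = 4s^3
s^3 = 3.8 x 10^-6 / 4, so s = 9.8 × 10^-3 M

s ≈ 9.8 x 10^-3 M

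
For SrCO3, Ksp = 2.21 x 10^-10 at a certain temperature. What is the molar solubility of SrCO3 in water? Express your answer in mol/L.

1.49e-5 M

SrCO3(s) <=> Sr^2+ + CO3^2-
Ksp = [Sr^2+][CO3^2-]
For each mole of SrCO3 that dissolves: [Sr^2+] = s, [CO3^2-] = s.
Ksp = s^2
s = √(2.21 x 10^-10) = 1.49 × 10^-5 M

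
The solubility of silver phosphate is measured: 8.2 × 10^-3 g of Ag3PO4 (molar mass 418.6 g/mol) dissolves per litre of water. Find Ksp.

Molar solubility s = (8.2 x 10^-3 g/L) / (418.6 g/mol) = 1.96 × 10^-5 M.
Ag3PO4(s) <=> 3 Ag^+(aq) + PO4^3-(aq)
If s mol/L of Ag3PO4 dissolves, [Ag^+] = 3s and [PO4^3-] = s.
Ksp = [Ag^+]^3[PO4^3-]
Substituting: Ksp = (3s)^3s = 27s^4
Ksp = 27 × (1.96 x 10^-5)^4 = 4.0 × 10^-18

4.0e-18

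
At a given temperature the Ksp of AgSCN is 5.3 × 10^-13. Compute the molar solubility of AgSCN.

AgSCN(s) ⇌ Ag^+ + SCN^-
Ksp = [Ag^+][SCN^-]
Let s = molar solubility. Then [Ag^+] = s and [SCN^-] = s.
Ksp = s^2
s = √(5.3 × 10^-13) = 7.3 x 10^-7 M

s = 7.3 × 10^-7 M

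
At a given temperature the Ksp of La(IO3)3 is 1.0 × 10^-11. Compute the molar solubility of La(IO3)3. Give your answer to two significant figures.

s = 7.8 × 10^-4 M

La(IO3)3(s) ⇌ La^3+(aq) + 3 IO3^-(aq)
Ksp = [La^3+][IO3^-]^3
With molar solubility s: [La^3+] = s, [IO3^-] = 3s.
Substituting: Ksp = s(3s)^3 = 27s^4
s^4 = 1.0 × 10^-11 / 27, so s = 7.8 x 10^-4 M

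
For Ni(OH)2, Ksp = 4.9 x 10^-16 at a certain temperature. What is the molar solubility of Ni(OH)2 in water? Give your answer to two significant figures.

Ni(OH)2(s) ⇌ Ni^2+(aq) + 2 OH^-(aq)
Ksp = [Ni^2+][OH^-]^2
Let s = molar solubility. Then [Ni^2+] = s and [OH^-] = 2s.
So Ksp = s × (2s)^2 = 4s^3
Solving, s = (4.9 x 10^-16/4)^(1/3) = 5.0 × 10^-6 M

5.0e-6 M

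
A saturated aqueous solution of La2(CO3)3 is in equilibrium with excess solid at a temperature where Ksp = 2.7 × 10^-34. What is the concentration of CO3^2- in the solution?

La2(CO3)3(s) ⇌ 2 La^3+(aq) + 3 CO3^2-(aq)
Ksp = [La^3+]^2[CO3^2-]^3
For each mole of La2(CO3)3 that dissolves: [La^3+] = 2s, [CO3^2-] = 3s.
So Ksp = (2s)^2 × (3s)^3 = 108s^5
s^5 = 2.7 × 10^-34 / 108, so s = 7.58 × 10^-8 M
[CO3^2-] = 3s = 2.3 × 10^-7 M

[CO3^2-] = 2.3e-7 M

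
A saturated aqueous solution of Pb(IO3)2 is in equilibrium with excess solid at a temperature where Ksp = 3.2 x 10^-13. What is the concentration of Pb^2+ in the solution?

Pb(IO3)2(s) ⇌ Pb^2+ + 2 IO3^-
Ksp = [Pb^2+][IO3^-]^2
If s mol/L of Pb(IO3)2 dissolves, [Pb^2+] = s and [IO3^-] = 2s.
Substituting: Ksp = s(2s)^2 = 4s^3
s = (3.2 x 10^-13 / 4)^(1/3) = 4.31 × 10^-5 M
[Pb^2+] = s = 4.3 × 10^-5 M

[Pb^2+] ≈ 4.3 × 10^-5 M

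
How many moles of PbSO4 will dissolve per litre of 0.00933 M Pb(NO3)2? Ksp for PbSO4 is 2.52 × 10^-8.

2.70e-6 M

PbSO4(s) <=> Pb^2+(aq) + SO4^2-(aq)
Ksp = [Pb^2+][SO4^2-]
Let s be the molar solubility in this solution. [Pb^2+] = 0.00933 + s ≈ 0.00933, [SO4^2-] = s (common-ion effect: Pb^2+ is already 0.00933 M).
Ksp ≈ 0.00933 × s
s = 2.70 × 10^-6 M
Check: s = 2.7 × 10^-6 ≪ 0.00933, so the approximation is valid.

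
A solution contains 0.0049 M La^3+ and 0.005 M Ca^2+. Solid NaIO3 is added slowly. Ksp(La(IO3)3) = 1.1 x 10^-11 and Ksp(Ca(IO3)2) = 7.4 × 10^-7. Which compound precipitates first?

La(IO3)3

Precipitation of each salt starts when its ion product equals its Ksp.
For La(IO3)3: 1.1 x 10^-11 = 0.0049 × [IO3^-]^3  ⇒  [IO3^-] = 1.3 × 10^-3 M.
For Ca(IO3)2: 7.4 × 10^-7 = 0.005 × [IO3^-]^2  ⇒  [IO3^-] = 1.2 x 10^-2 M.
The salt with the lower threshold [IO3^-] precipitates first: La(IO3)3.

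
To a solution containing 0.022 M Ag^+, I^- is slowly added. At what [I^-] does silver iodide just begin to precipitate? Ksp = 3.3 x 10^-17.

AgI(s) ⇌ Ag^+(aq) + I^-(aq)
Ksp = [Ag^+][I^-]
Precipitation begins when Q = Ksp. With [Ag^+] = 0.022 M:
3.3 x 10^-17 = (0.022) × [I^-]
[I^-] = (3.3 x 10^-17 / 2.2 x 10^-2) = 1.5 × 10^-15 M

1.5 x 10^-15 M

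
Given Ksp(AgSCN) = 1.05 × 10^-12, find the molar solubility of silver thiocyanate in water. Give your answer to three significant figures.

AgSCN(s) ⇌ Ag^+ + SCN^-
Ksp = [Ag^+][SCN^-]
With molar solubility s: [Ag^+] = s, [SCN^-] = s.
Ksp = s × s = s^2
s = (1.05 × 10^-12)^(1/2) = 1.02 × 10^-6 M

s = 1.02e-6 M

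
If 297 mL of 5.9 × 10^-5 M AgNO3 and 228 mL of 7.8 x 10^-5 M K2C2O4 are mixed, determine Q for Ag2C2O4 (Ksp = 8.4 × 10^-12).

Total volume = 297 + 228 = 525 mL.
[Ag^+] = 5.9 × 10^-5 × (297/525) = 3.34 × 10^-5 M
[C2O4^2-] = 7.8 × 10^-5 × (228/525) = 3.39 × 10^-5 M
Ag2C2O4(s) ⇌ 2 Ag^+ + C2O4^2-, so Q = [Ag^+]^2[C2O4^2-]
Q = (3.34 × 10^-5)^2(3.39 x 10^-5) = 3.8 × 10^-14
Q < Ksp, so no precipitate of Ag2C2O4 forms.

Q ≈ 3.8 x 10^-14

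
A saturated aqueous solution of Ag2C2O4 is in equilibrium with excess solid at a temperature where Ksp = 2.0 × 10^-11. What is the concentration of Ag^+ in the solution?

Ag2C2O4(s) <=> 2 Ag^+(aq) + C2O4^2-(aq)
Ksp = [Ag^+]^2[C2O4^2-]
With molar solubility s: [Ag^+] = 2s, [C2O4^2-] = s.
So Ksp = (2s)^2 × s = 4s^3
Solving, s = (2.0 × 10^-11/4)^(1/3) = 1.71 × 10^-4 M
[Ag^+] = 2s = 3.4 x 10^-4 M

[Ag^+] ≈ 3.4e-4 M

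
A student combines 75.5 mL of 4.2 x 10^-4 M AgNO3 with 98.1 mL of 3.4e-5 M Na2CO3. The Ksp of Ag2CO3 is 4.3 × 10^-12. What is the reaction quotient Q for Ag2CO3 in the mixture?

6.4 × 10^-13

Total volume = 75.5 + 98.1 = 173.6 mL.
[Ag^+] = 4.2 × 10^-4 × (75.5/173.6) = 1.83 × 10^-4 M
[CO3^2-] = 3.4 x 10^-5 × (98.1/173.6) = 1.92 × 10^-5 M
Ag2CO3(s) <=> 2 Ag^+(aq) + CO3^2-(aq), so Q = [Ag^+]^2[CO3^2-]
Q = (1.83 × 10^-4)^2(1.92 x 10^-5) = 6.4 x 10^-13
Q < Ksp, so no precipitate of Ag2CO3 forms.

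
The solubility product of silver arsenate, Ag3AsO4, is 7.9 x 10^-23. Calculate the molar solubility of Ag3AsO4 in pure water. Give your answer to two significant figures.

1.3e-6 M

Ag3AsO4(s) ⇌ 3 Ag^+ + AsO4^3-
Ksp = [Ag^+]^3[AsO4^3-]
For each mole of Ag3AsO4 that dissolves: [Ag^+] = 3s, [AsO4^3-] = s.
So Ksp = (3s)^3 × s = 27s^4
s^4 = 7.9 x 10^-23 / 27, so s = 1.3 × 10^-6 M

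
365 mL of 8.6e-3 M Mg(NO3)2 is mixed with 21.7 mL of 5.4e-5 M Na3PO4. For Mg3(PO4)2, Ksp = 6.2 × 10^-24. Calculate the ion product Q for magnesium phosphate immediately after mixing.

Q ≈ 4.9 × 10^-18

Total volume = 365 + 21.7 = 386.7 mL.
[Mg^2+] = 8.6 x 10^-3 × (365/386.7) = 8.12 × 10^-3 M
[PO4^3-] = 5.4 × 10^-5 × (21.7/386.7) = 3.03 × 10^-6 M
Mg3(PO4)2(s) <=> 3 Mg^2+(aq) + 2 PO4^3-(aq), so Q = [Mg^2+]^3[PO4^3-]^2
Q = (8.12 × 10^-3)^3(3.03 × 10^-6)^2 = 4.9 × 10^-18
Q > Ksp, so Mg3(PO4)2 will precipitate.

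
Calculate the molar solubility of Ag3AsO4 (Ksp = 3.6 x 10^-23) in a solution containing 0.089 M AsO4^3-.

Ag3AsO4(s) ⇌ 3 Ag^+ + AsO4^3-
Ksp = [Ag^+]^3[AsO4^3-]
Let s = moles of Ag3AsO4 that dissolve per litre. [Ag^+] = 3s, [AsO4^3-] = 0.089 + s ≈ 0.089 (since the AsO4^3- already present dominates).
Ksp ≈ (3s)^3 × 0.089
s = 2.5 x 10^-8 M
Check: s = 2.5 × 10^-8 ≪ 0.089, so the approximation is valid.

s ≈ 2.5 x 10^-8 M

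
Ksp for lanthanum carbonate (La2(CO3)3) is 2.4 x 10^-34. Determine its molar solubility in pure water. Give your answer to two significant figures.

La2(CO3)3(s) ⇌ 2 La^3+ + 3 CO3^2-
Ksp = [La^3+]^2[CO3^2-]^3
Let s = molar solubility. Then [La^3+] = 2s and [CO3^2-] = 3s.
Ksp = (2s)^2(3s)^3 = 108s^5
s = (2.4 x 10^-34 / 108)^(1/5) = 7.4 x 10^-8 M

7.4e-8 M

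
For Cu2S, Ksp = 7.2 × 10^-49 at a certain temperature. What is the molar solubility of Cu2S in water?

Cu2S(s) <=> 2 Cu^+ + S^2-
Ksp = [Cu^+]^2[S^2-]
For each mole of Cu2S that dissolves: [Cu^+] = 2s, [S^2-] = s.
Ksp = (2s)^2s = 4s^3
s^3 = 7.2 × 10^-49 / 4, so s = 5.6 × 10^-17 M

5.6e-17 M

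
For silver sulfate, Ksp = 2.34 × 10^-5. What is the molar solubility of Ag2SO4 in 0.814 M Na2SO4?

s = 2.68e-3 M

Ag2SO4(s) ⇌ 2 Ag^+ + SO4^2-
Ksp = [Ag^+]^2[SO4^2-]
Let s be the molar solubility in this solution. [Ag^+] = 2s, [SO4^2-] = 0.814 + s ≈ 0.814 (since SO4^2- from Na2SO4 dominates).
Ksp ≈ (2s)^2 × 0.814
s = 2.68 x 10^-3 M
Check: s = 2.7 × 10^-3 ≪ 0.814, so the approximation is valid.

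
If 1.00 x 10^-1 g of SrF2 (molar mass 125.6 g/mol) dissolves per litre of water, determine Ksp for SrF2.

Ksp ≈ 2.02 × 10^-9

Molar solubility s = (1.00 × 10^-1 g/L) / (125.6 g/mol) = 7.962 x 10^-4 M.
SrF2(s) <=> Sr^2+ + 2 F^-
With molar solubility s: [Sr^2+] = s, [F^-] = 2s.
Ksp = [Sr^2+][F^-]^2
Substituting: Ksp = s(2s)^2 = 4s^3
Ksp = 4 × (7.962 × 10^-4)^3 = 2.02 × 10^-9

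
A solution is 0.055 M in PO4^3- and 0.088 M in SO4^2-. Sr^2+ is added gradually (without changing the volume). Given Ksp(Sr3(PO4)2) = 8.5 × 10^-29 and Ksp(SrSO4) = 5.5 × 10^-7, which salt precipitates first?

Precipitation of each salt starts when its ion product equals its Ksp.
For Sr3(PO4)2: 8.5 × 10^-29 = (0.055)^2 × [Sr^2+]^3  ⇒  [Sr^2+] = 3.0 × 10^-9 M.
For SrSO4: 5.5 × 10^-7 = 0.088 × [Sr^2+]  ⇒  [Sr^2+] = 6.3 × 10^-6 M.
The salt with the lower threshold [Sr^2+] precipitates first: Sr3(PO4)2.

Sr3(PO4)2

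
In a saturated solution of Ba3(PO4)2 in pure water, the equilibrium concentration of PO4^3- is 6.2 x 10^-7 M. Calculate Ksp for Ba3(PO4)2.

Ba3(PO4)2(s) <=> 3 Ba^2+(aq) + 2 PO4^3-(aq)
Stoichiometry gives [Ba^2+] = (3/2)[PO4^3-] = 9.30 × 10^-7 M.
Ksp = [Ba^2+]^3[PO4^3-]^2
Ksp = (9.30 x 10^-7)^3 × (6.2 × 10^-7)^2 = 3.1 × 10^-31

Ksp ≈ 3.1e-31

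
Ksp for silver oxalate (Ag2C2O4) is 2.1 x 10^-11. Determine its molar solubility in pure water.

Ag2C2O4(s) <=> 2 Ag^+ + C2O4^2-
Ksp = [Ag^+]^2[C2O4^2-]
With molar solubility s: [Ag^+] = 2s, [C2O4^2-] = s.
Ksp = (2s)^2s = 4s^3
Solving, s = (2.1 x 10^-11/4)^(1/3) = 1.7 × 10^-4 M

s = 1.7 × 10^-4 M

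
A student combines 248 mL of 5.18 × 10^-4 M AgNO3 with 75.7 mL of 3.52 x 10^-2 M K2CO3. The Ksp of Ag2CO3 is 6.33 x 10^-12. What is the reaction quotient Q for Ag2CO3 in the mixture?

Total volume = 248 + 75.7 = 323.7 mL.
[Ag^+] = 5.18 x 10^-4 × (248/323.7) = 3.969 x 10^-4 M
[CO3^2-] = 3.52 × 10^-2 × (75.7/323.7) = 8.232 × 10^-3 M
Ag2CO3(s) <=> 2 Ag^+(aq) + CO3^2-(aq), so Q = [Ag^+]^2[CO3^2-]
Q = (3.969 × 10^-4)^2(8.232 × 10^-3) = 1.30 × 10^-9
Q > Ksp, so Ag2CO3 will precipitate.

Q = 1.30 × 10^-9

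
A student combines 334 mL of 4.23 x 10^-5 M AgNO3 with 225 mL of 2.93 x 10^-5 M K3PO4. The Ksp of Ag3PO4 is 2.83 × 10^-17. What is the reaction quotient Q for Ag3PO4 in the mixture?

Total volume = 334 + 225 = 559 mL.
[Ag^+] = 4.23 × 10^-5 × (334/559) = 2.527 × 10^-5 M
[PO4^3-] = 2.93 × 10^-5 × (225/559) = 1.179 x 10^-5 M
Ag3PO4(s) ⇌ 3 Ag^+(aq) + PO4^3-(aq), so Q = [Ag^+]^3[PO4^3-]
Q = (2.527 × 10^-5)^3(1.179 × 10^-5) = 1.90 × 10^-19
Q < Ksp, so no precipitate of Ag3PO4 forms.

Q ≈ 1.90 × 10^-19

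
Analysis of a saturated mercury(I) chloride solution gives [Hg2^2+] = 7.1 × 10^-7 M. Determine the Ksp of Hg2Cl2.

Ksp = 1.4e-18

Hg2Cl2(s) ⇌ Hg2^2+ + 2 Cl^-
Stoichiometry gives [Cl^-] = (2/1)[Hg2^2+] = 1.42 × 10^-6 M.
Ksp = [Hg2^2+][Cl^-]^2
Ksp = 7.1 × 10^-7 × (1.42 × 10^-6)^2 = 1.4 × 10^-18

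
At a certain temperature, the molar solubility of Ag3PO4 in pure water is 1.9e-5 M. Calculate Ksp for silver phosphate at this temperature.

Ag3PO4(s) ⇌ 3 Ag^+ + PO4^3-
For each mole of Ag3PO4 that dissolves: [Ag^+] = 3s, [PO4^3-] = s.
Ksp = [Ag^+]^3[PO4^3-]
Ksp = (3s)^3s = 27s^4
With s = 1.9 × 10^-5: Ksp = 3.5 × 10^-18

Ksp = 3.5 x 10^-18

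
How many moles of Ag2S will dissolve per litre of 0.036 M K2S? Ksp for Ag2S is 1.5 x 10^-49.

Ag2S(s) ⇌ 2 Ag^+(aq) + S^2-(aq)
Ksp = [Ag^+]^2[S^2-]
If s mol/L dissolves here, [Ag^+] = 2s, [S^2-] = 0.036 + s ≈ 0.036 (common-ion effect: S^2- is already 0.036 M).
Ksp ≈ (2s)^2 × 0.036
s = 1.0 × 10^-24 M
Check: s = 1.0 × 10^-24 ≪ 0.036, so the approximation is valid.

1.0 x 10^-24 M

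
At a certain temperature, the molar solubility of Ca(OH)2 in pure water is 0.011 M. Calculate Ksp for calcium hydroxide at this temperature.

Ksp = 5.3e-6

Ca(OH)2(s) ⇌ Ca^2+ + 2 OH^-
If s mol/L of Ca(OH)2 dissolves, [Ca^2+] = s and [OH^-] = 2s.
Ksp = [Ca^2+][OH^-]^2
Ksp = s(2s)^2 = 4s^3
Ksp = 4 × (1.1 × 10^-2)^3 = 5.3 × 10^-6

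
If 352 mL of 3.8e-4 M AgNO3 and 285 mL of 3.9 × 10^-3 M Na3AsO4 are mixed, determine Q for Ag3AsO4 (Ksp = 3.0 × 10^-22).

Total volume = 352 + 285 = 637 mL.
[Ag^+] = 3.8 × 10^-4 × (352/637) = 2.10 × 10^-4 M
[AsO4^3-] = 3.9 × 10^-3 × (285/637) = 1.74 × 10^-3 M
Ag3AsO4(s) ⇌ 3 Ag^+(aq) + AsO4^3-(aq), so Q = [Ag^+]^3[AsO4^3-]
Q = (2.10 × 10^-4)^3(1.74 × 10^-3) = 1.6 × 10^-14
Q > Ksp, so Ag3AsO4 will precipitate.

Q = 1.6 × 10^-14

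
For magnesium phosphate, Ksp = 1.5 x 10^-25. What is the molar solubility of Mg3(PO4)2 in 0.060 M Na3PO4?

Mg3(PO4)2(s) ⇌ 3 Mg^2+(aq) + 2 PO4^3-(aq)
Ksp = [Mg^2+]^3[PO4^3-]^2
Let s be the molar solubility in this solution. [Mg^2+] = 3s, [PO4^3-] = 0.060 + 2s ≈ 0.060 (since PO4^3- from Na3PO4 dominates).
Ksp ≈ (3s)^3 × (0.060)^2
s = 1.2 × 10^-8 M
Check: 2s = 2.3 × 10^-8 ≪ 0.060, so the approximation is valid.

s ≈ 1.2 × 10^-8 M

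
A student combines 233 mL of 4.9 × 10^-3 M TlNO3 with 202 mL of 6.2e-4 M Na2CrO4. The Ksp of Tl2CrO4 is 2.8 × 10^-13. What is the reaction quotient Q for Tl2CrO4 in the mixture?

Total volume = 233 + 202 = 435 mL.
[Tl^+] = 4.9 x 10^-3 × (233/435) = 2.62 × 10^-3 M
[CrO4^2-] = 6.2 × 10^-4 × (202/435) = 2.88 × 10^-4 M
Tl2CrO4(s) <=> 2 Tl^+ + CrO4^2-, so Q = [Tl^+]^2[CrO4^2-]
Q = (2.62 x 10^-3)^2(2.88 × 10^-4) = 2.0 × 10^-9
Q > Ksp, so Tl2CrO4 will precipitate.

Q = 2.0 × 10^-9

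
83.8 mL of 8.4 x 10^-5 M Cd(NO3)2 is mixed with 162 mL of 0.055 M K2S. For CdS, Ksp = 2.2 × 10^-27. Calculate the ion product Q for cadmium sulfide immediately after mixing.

Total volume = 83.8 + 162 = 245.8 mL.
[Cd^2+] = 8.4 × 10^-5 × (83.8/245.8) = 2.86 x 10^-5 M
[S^2-] = 5.5 x 10^-2 × (162/245.8) = 3.62 × 10^-2 M
CdS(s) ⇌ Cd^2+(aq) + S^2-(aq), so Q = [Cd^2+][S^2-]
Q = (2.86 × 10^-5)(3.62 x 10^-2) = 1.0 x 10^-6
Q > Ksp, so CdS will precipitate.

Q = 1.0 x 10^-6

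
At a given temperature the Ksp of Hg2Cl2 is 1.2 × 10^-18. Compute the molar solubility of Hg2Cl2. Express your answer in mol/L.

Hg2Cl2(s) ⇌ Hg2^2+(aq) + 2 Cl^-(aq)
Ksp = [Hg2^2+][Cl^-]^2
With molar solubility s: [Hg2^2+] = s, [Cl^-] = 2s.
Substituting: Ksp = s(2s)^2 = 4s^3
s = (1.2 × 10^-18 / 4)^(1/3) = 6.7 x 10^-7 M

6.7 × 10^-7 M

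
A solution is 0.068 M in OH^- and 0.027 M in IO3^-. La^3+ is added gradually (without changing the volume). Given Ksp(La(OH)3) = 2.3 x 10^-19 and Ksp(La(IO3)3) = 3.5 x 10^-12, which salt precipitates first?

La(OH)3

Each salt begins to precipitate when Q = Ksp, i.e. when [La^3+] reaches its threshold.
For La(OH)3: 2.3 x 10^-19 = (0.068)^3 × [La^3+]  ⇒  [La^3+] = 7.3 x 10^-16 M.
For La(IO3)3: 3.5 x 10^-12 = (0.027)^3 × [La^3+]  ⇒  [La^3+] = 1.8 x 10^-7 M.
The salt with the lower threshold [La^3+] precipitates first: La(OH)3.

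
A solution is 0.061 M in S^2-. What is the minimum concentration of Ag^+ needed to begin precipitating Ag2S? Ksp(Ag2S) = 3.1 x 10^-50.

[Ag^+] ≈ 7.1e-25 M

Ag2S(s) ⇌ 2 Ag^+(aq) + S^2-(aq)
Ksp = [Ag^+]^2[S^2-]
Precipitation begins when Q = Ksp. With [S^2-] = 0.061 M:
3.1 x 10^-50 = (0.061) × [Ag^+]^2
[Ag^+] = (3.1 x 10^-50 / 6.1 × 10^-2)^(1/2) = 7.1 x 10^-25 M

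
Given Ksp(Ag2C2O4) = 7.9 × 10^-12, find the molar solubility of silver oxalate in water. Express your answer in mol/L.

s = 1.3 × 10^-4 M

Ag2C2O4(s) <=> 2 Ag^+(aq) + C2O4^2-(aq)
Ksp = [Ag^+]^2[C2O4^2-]
If s mol/L of Ag2C2O4 dissolves, [Ag^+] = 2s and [C2O4^2-] = s.
So Ksp = (2s)^2 × s = 4s^3
Solving, s = (7.9 × 10^-12/4)^(1/3) = 1.3 × 10^-4 M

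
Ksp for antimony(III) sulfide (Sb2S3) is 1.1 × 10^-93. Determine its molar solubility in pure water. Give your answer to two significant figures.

s = 1.0 x 10^-19 M

Sb2S3(s) ⇌ 2 Sb^3+(aq) + 3 S^2-(aq)
Ksp = [Sb^3+]^2[S^2-]^3
With molar solubility s: [Sb^3+] = 2s, [S^2-] = 3s.
So Ksp = (2s)^2 × (3s)^3 = 108s^5
s^5 = 1.1 × 10^-93 / 108, so s = 1.0 × 10^-19 M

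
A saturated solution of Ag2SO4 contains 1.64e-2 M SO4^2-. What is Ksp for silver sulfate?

Ag2SO4(s) ⇌ 2 Ag^+ + SO4^2-
Stoichiometry gives [Ag^+] = (2/1)[SO4^2-] = 3.280 × 10^-2 M.
Ksp = [Ag^+]^2[SO4^2-]
Ksp = (3.280 × 10^-2)^2 × 1.64 × 10^-2 = 1.76 × 10^-5

Ksp = 1.76 × 10^-5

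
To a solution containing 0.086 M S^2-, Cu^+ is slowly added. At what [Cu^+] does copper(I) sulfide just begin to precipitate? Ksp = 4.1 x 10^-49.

Cu2S(s) ⇌ 2 Cu^+ + S^2-
Ksp = [Cu^+]^2[S^2-]
Precipitation begins when Q = Ksp. With [S^2-] = 0.086 M:
4.1 x 10^-49 = (0.086) × [Cu^+]^2
[Cu^+] = (4.1 x 10^-49 / 8.6 x 10^-2)^(1/2) = 2.2 × 10^-24 M

[Cu^+] ≈ 2.2 × 10^-24 M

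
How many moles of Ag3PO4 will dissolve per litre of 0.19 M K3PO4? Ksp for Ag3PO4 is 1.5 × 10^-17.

s ≈ 1.4e-6 M

Ag3PO4(s) ⇌ 3 Ag^+ + PO4^3-
Ksp = [Ag^+]^3[PO4^3-]
Let s = moles of Ag3PO4 that dissolve per litre. [Ag^+] = 3s, [PO4^3-] = 0.19 + s ≈ 0.19 (since PO4^3- from K3PO4 dominates).
Ksp ≈ (3s)^3 × 0.19
s = 1.4 × 10^-6 M
Check: s = 1.4 × 10^-6 ≪ 0.19, so the approximation is valid.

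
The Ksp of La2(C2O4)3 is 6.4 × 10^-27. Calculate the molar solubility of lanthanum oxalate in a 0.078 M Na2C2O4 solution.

s ≈ 1.8e-12 M

La2(C2O4)3(s) <=> 2 La^3+ + 3 C2O4^2-
Ksp = [La^3+]^2[C2O4^2-]^3
If s mol/L dissolves here, [La^3+] = 2s, [C2O4^2-] = 0.078 + 3s ≈ 0.078 (Ksp is small, so little additional dissolves).
Ksp ≈ (2s)^2 × (0.078)^3
s = 1.8 x 10^-12 M
Check: 3s = 5.5 × 10^-12 ≪ 0.078, so the approximation is valid.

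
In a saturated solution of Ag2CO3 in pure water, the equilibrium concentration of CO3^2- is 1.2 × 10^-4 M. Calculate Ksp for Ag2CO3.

Ag2CO3(s) ⇌ 2 Ag^+ + CO3^2-
Stoichiometry gives [Ag^+] = (2/1)[CO3^2-] = 2.40 × 10^-4 M.
Ksp = [Ag^+]^2[CO3^2-]
Ksp = (2.40 × 10^-4)^2 × 1.2 × 10^-4 = 6.9 x 10^-12

Ksp = 6.9 x 10^-12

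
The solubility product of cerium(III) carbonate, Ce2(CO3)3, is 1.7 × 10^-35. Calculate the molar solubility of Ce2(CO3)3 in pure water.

4.4 × 10^-8 M

Ce2(CO3)3(s) <=> 2 Ce^3+(aq) + 3 CO3^2-(aq)
Ksp = [Ce^3+]^2[CO3^2-]^3
For each mole of Ce2(CO3)3 that dissolves: [Ce^3+] = 2s, [CO3^2-] = 3s.
Ksp = (2s)^2(3s)^3 = 108s^5
s = (1.7 × 10^-35 / 108)^(1/5) = 4.4 × 10^-8 M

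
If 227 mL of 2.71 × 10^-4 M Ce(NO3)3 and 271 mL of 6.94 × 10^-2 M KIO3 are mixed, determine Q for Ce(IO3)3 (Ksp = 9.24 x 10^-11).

Total volume = 227 + 271 = 498 mL.
[Ce^3+] = 2.71 x 10^-4 × (227/498) = 1.235 × 10^-4 M
[IO3^-] = 6.94 × 10^-2 × (271/498) = 3.777 × 10^-2 M
Ce(IO3)3(s) ⇌ Ce^3+(aq) + 3 IO3^-(aq), so Q = [Ce^3+][IO3^-]^3
Q = (1.235 × 10^-4)(3.777 × 10^-2)^3 = 6.65 x 10^-9
Q > Ksp, so Ce(IO3)3 will precipitate.

Q = 6.65e-9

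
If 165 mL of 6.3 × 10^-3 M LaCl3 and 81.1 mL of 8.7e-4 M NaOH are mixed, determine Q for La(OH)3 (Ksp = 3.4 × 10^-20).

1.0e-13

Total volume = 165 + 81.1 = 246.1 mL.
[La^3+] = 6.3 × 10^-3 × (165/246.1) = 4.22 × 10^-3 M
[OH^-] = 8.7 × 10^-4 × (81.1/246.1) = 2.87 × 10^-4 M
La(OH)3(s) <=> La^3+(aq) + 3 OH^-(aq), so Q = [La^3+][OH^-]^3
Q = (4.22 x 10^-3)(2.87 x 10^-4)^3 = 1.0 x 10^-13
Q > Ksp, so La(OH)3 will precipitate.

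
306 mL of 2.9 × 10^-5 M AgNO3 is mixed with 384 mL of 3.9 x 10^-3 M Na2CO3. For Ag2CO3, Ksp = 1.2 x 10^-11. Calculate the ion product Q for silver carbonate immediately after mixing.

Q = 3.6 × 10^-13

Total volume = 306 + 384 = 690 mL.
[Ag^+] = 2.9 x 10^-5 × (306/690) = 1.29 × 10^-5 M
[CO3^2-] = 3.9 × 10^-3 × (384/690) = 2.17 × 10^-3 M
Ag2CO3(s) ⇌ 2 Ag^+(aq) + CO3^2-(aq), so Q = [Ag^+]^2[CO3^2-]
Q = (1.29 × 10^-5)^2(2.17 × 10^-3) = 3.6 × 10^-13
Q < Ksp, so no precipitate of Ag2CO3 forms.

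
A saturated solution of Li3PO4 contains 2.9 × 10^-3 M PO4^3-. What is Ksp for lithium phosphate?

Li3PO4(s) ⇌ 3 Li^+ + PO4^3-
Stoichiometry gives [Li^+] = (3/1)[PO4^3-] = 8.70 x 10^-3 M.
Ksp = [Li^+]^3[PO4^3-]
Ksp = (8.70 x 10^-3)^3 × 2.9 × 10^-3 = 1.9 × 10^-9

Ksp ≈ 1.9e-9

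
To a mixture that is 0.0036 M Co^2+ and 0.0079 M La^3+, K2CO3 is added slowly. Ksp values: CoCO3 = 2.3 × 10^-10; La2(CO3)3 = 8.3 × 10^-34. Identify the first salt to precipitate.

La2(CO3)3

Precipitation of each salt starts when its ion product equals its Ksp.
For CoCO3: 2.3 × 10^-10 = 0.0036 × [CO3^2-]  ⇒  [CO3^2-] = 6.4 × 10^-8 M.
For La2(CO3)3: 8.3 × 10^-34 = (0.0079)^2 × [CO3^2-]^3  ⇒  [CO3^2-] = 2.4 x 10^-10 M.
The salt with the lower threshold [CO3^2-] precipitates first: La2(CO3)3.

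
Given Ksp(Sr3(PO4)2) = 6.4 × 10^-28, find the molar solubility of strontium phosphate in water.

s = 1.4 × 10^-6 M

Sr3(PO4)2(s) ⇌ 3 Sr^2+ + 2 PO4^3-
Ksp = [Sr^2+]^3[PO4^3-]^2
Let s = molar solubility. Then [Sr^2+] = 3s and [PO4^3-] = 2s.
Substituting: Ksp = (3s)^3(2s)^2 = 108s^5
s^5 = 6.4 × 10^-28 / 108, so s = 1.4 × 10^-6 M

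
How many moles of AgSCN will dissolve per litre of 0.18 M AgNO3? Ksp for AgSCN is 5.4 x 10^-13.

AgSCN(s) ⇌ Ag^+ + SCN^-
Ksp = [Ag^+][SCN^-]
Let s be the molar solubility in this solution. [Ag^+] = 0.18 + s ≈ 0.18, [SCN^-] = s (common-ion effect: Ag^+ is already 0.18 M).
Ksp ≈ 0.18 × s
s = 3.0 × 10^-12 M
Check: s = 3.0 × 10^-12 ≪ 0.18, so the approximation is valid.

3.0 x 10^-12 M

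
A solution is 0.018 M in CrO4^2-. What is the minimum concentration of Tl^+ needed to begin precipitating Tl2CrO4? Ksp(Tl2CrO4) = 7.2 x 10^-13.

Tl2CrO4(s) <=> 2 Tl^+(aq) + CrO4^2-(aq)
Ksp = [Tl^+]^2[CrO4^2-]
Precipitation begins when Q = Ksp. With [CrO4^2-] = 0.018 M:
7.2 x 10^-13 = (0.018) × [Tl^+]^2
[Tl^+] = (7.2 x 10^-13 / 1.8 × 10^-2)^(1/2) = 6.3 × 10^-6 M

[Tl^+] = 6.3 x 10^-6 M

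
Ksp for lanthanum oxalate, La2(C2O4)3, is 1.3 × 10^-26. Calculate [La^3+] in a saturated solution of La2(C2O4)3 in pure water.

La2(C2O4)3(s) ⇌ 2 La^3+(aq) + 3 C2O4^2-(aq)
Ksp = [La^3+]^2[C2O4^2-]^3
If s mol/L of La2(C2O4)3 dissolves, [La^3+] = 2s and [C2O4^2-] = 3s.
So Ksp = (2s)^2 × (3s)^3 = 108s^5
s = (1.3 × 10^-26 / 108)^(1/5) = 2.61 x 10^-6 M
[La^3+] = 2s = 5.2 x 10^-6 M

[La^3+] = 5.2 × 10^-6 M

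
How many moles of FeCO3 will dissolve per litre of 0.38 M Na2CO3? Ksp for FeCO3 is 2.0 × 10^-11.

s ≈ 5.3e-11 M

FeCO3(s) ⇌ Fe^2+ + CO3^2-
Ksp = [Fe^2+][CO3^2-]
Let s be the molar solubility in this solution. [Fe^2+] = s, [CO3^2-] = 0.38 + s ≈ 0.38 (Ksp is small, so little additional dissolves).
Ksp ≈ s × 0.38
s = 5.3 x 10^-11 M
Check: s = 5.3 × 10^-11 ≪ 0.38, so the approximation is valid.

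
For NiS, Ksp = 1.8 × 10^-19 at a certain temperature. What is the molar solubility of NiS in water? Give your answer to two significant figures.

4.2e-10 M

NiS(s) <=> Ni^2+(aq) + S^2-(aq)
Ksp = [Ni^2+][S^2-]
For each mole of NiS that dissolves: [Ni^2+] = s, [S^2-] = s.
Ksp = s × s = s^2
s = √(1.8 × 10^-19) = 4.2 × 10^-10 M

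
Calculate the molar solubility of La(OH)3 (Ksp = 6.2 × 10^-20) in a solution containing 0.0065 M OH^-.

2.3 x 10^-13 M

La(OH)3(s) ⇌ La^3+ + 3 OH^-
Ksp = [La^3+][OH^-]^3
If s mol/L dissolves here, [La^3+] = s, [OH^-] = 0.0065 + 3s ≈ 0.0065 (Ksp is small, so little additional dissolves).
Ksp ≈ s × (0.0065)^3
s = 2.3 × 10^-13 M
Check: 3s = 6.8 × 10^-13 ≪ 0.0065, so the approximation is valid.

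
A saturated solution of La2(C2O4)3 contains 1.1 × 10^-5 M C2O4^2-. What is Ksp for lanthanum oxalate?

Ksp = 7.2e-26

La2(C2O4)3(s) ⇌ 2 La^3+(aq) + 3 C2O4^2-(aq)
Stoichiometry gives [La^3+] = (2/3)[C2O4^2-] = 7.33 x 10^-6 M.
Ksp = [La^3+]^2[C2O4^2-]^3
Ksp = (7.33 × 10^-6)^2 × (1.1 × 10^-5)^3 = 7.2 × 10^-26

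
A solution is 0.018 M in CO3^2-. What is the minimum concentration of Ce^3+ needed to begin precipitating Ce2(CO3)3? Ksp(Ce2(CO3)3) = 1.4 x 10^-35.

Ce2(CO3)3(s) ⇌ 2 Ce^3+ + 3 CO3^2-
Ksp = [Ce^3+]^2[CO3^2-]^3
Precipitation begins when Q = Ksp. With [CO3^2-] = 0.018 M:
1.4 x 10^-35 = (0.018)^3 × [Ce^3+]^2
[Ce^3+] = (1.4 x 10^-35 / 5.83 × 10^-6)^(1/2) = 1.5 × 10^-15 M

1.5 × 10^-15 M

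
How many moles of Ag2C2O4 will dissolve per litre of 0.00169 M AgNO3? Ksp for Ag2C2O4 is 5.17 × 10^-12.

Ag2C2O4(s) ⇌ 2 Ag^+ + C2O4^2-
Ksp = [Ag^+]^2[C2O4^2-]
Let s = moles of Ag2C2O4 that dissolve per litre. [Ag^+] = 0.00169 + 2s ≈ 0.00169, [C2O4^2-] = s (common-ion effect: Ag^+ is already 0.00169 M).
Ksp ≈ (0.00169)^2 × s
s = 1.81 × 10^-6 M
Check: 2s = 3.6 x 10^-6 ≪ 0.00169, so the approximation is valid.

s ≈ 1.81e-6 M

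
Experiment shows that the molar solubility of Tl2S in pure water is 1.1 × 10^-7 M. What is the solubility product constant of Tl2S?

Ksp = 5.3 × 10^-21

Tl2S(s) <=> 2 Tl^+(aq) + S^2-(aq)
With molar solubility s: [Tl^+] = 2s, [S^2-] = s.
Ksp = [Tl^+]^2[S^2-]
Substituting: Ksp = (2s)^2s = 4s^3
With s = 1.1 x 10^-7: Ksp = 5.3 × 10^-21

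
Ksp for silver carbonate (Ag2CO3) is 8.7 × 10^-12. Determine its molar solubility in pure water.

Ag2CO3(s) ⇌ 2 Ag^+ + CO3^2-
Ksp = [Ag^+]^2[CO3^2-]
With molar solubility s: [Ag^+] = 2s, [CO3^2-] = s.
Substituting: Ksp = (2s)^2s = 4s^3
s^3 = 8.7 × 10^-12 / 4, so s = 1.3 × 10^-4 M

s = 1.3 x 10^-4 M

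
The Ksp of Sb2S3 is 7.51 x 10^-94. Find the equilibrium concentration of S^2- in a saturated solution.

Sb2S3(s) <=> 2 Sb^3+ + 3 S^2-
Ksp = [Sb^3+]^2[S^2-]^3
Let s = molar solubility. Then [Sb^3+] = 2s and [S^2-] = 3s.
Substituting: Ksp = (2s)^2(3s)^3 = 108s^5
s = (7.51 x 10^-94 / 108)^(1/5) = 9.299 x 10^-20 M
[S^2-] = 3s = 2.79 × 10^-19 M

2.79e-19 M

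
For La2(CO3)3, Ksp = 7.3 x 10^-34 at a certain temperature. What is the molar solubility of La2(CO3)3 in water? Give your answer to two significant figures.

s ≈ 9.2 x 10^-8 M

La2(CO3)3(s) ⇌ 2 La^3+ + 3 CO3^2-
Ksp = [La^3+]^2[CO3^2-]^3
For each mole of La2(CO3)3 that dissolves: [La^3+] = 2s, [CO3^2-] = 3s.
So Ksp = (2s)^2 × (3s)^3 = 108s^5
s = (7.3 x 10^-34 / 108)^(1/5) = 9.2 x 10^-8 M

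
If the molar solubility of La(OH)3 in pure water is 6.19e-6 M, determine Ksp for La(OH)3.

La(OH)3(s) <=> La^3+ + 3 OH^-
If s mol/L of La(OH)3 dissolves, [La^3+] = s and [OH^-] = 3s.
Ksp = [La^3+][OH^-]^3
Substituting: Ksp = s(3s)^3 = 27s^4
With s = 6.19 x 10^-6: Ksp = 3.96 x 10^-20

Ksp ≈ 3.96 × 10^-20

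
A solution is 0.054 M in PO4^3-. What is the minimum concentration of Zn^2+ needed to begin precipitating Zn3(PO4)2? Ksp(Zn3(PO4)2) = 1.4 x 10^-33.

Zn3(PO4)2(s) <=> 3 Zn^2+ + 2 PO4^3-
Ksp = [Zn^2+]^3[PO4^3-]^2
Precipitation begins when Q = Ksp. With [PO4^3-] = 0.054 M:
1.4 x 10^-33 = (0.054)^2 × [Zn^2+]^3
[Zn^2+] = (1.4 x 10^-33 / 2.92 x 10^-3)^(1/3) = 7.8 x 10^-11 M

[Zn^2+] ≈ 7.8e-11 M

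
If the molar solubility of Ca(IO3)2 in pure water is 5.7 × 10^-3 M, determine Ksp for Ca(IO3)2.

Ca(IO3)2(s) ⇌ Ca^2+ + 2 IO3^-
If s mol/L of Ca(IO3)2 dissolves, [Ca^2+] = s and [IO3^-] = 2s.
Ksp = [Ca^2+][IO3^-]^2
Substituting: Ksp = s(2s)^2 = 4s^3
With s = 5.7 × 10^-3: Ksp = 7.4 × 10^-7

Ksp = 7.4 x 10^-7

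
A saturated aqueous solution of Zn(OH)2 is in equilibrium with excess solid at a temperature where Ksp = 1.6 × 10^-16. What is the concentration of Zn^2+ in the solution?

[Zn^2+] ≈ 3.4 x 10^-6 M

Zn(OH)2(s) ⇌ Zn^2+(aq) + 2 OH^-(aq)
Ksp = [Zn^2+][OH^-]^2
For each mole of Zn(OH)2 that dissolves: [Zn^2+] = s, [OH^-] = 2s.
So Ksp = s × (2s)^2 = 4s^3
s = (1.6 × 10^-16 / 4)^(1/3) = 3.42 × 10^-6 M
[Zn^2+] = s = 3.4 x 10^-6 M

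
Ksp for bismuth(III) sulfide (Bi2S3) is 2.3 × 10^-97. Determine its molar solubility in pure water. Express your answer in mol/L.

s ≈ 1.8 × 10^-20 M

Bi2S3(s) ⇌ 2 Bi^3+ + 3 S^2-
Ksp = [Bi^3+]^2[S^2-]^3
For each mole of Bi2S3 that dissolves: [Bi^3+] = 2s, [S^2-] = 3s.
Substituting: Ksp = (2s)^2(3s)^3 = 108s^5
s^5 = 2.3 × 10^-97 / 108, so s = 1.8 × 10^-20 M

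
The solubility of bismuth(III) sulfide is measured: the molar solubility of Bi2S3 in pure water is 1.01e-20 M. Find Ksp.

Ksp = 1.14 × 10^-98

Bi2S3(s) <=> 2 Bi^3+(aq) + 3 S^2-(aq)
Let s = molar solubility. Then [Bi^3+] = 2s and [S^2-] = 3s.
Ksp = [Bi^3+]^2[S^2-]^3
So Ksp = (2s)^2 × (3s)^3 = 108s^5
With s = 1.01 × 10^-20: Ksp = 1.14 x 10^-98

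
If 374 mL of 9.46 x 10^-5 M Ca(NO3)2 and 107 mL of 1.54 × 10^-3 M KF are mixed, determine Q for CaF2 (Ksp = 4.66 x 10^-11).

Total volume = 374 + 107 = 481 mL.
[Ca^2+] = 9.46 × 10^-5 × (374/481) = 7.356 × 10^-5 M
[F^-] = 1.54 x 10^-3 × (107/481) = 3.426 × 10^-4 M
CaF2(s) ⇌ Ca^2+(aq) + 2 F^-(aq), so Q = [Ca^2+][F^-]^2
Q = (7.356 × 10^-5)(3.426 x 10^-4)^2 = 8.63 × 10^-12
Q < Ksp, so no precipitate of CaF2 forms.

Q = 8.63 × 10^-12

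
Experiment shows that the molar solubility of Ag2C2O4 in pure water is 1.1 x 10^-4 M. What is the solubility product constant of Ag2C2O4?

Ag2C2O4(s) ⇌ 2 Ag^+ + C2O4^2-
With molar solubility s: [Ag^+] = 2s, [C2O4^2-] = s.
Ksp = [Ag^+]^2[C2O4^2-]
Ksp = (2s)^2s = 4s^3
With s = 1.1 x 10^-4: Ksp = 5.3 × 10^-12

5.3 x 10^-12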